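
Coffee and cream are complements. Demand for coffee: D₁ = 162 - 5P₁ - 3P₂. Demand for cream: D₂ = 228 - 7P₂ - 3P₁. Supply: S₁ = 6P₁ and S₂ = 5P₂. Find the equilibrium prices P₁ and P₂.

Market 1: 162 - 5P₁ - 3P₂ = 6P₁ → 11P₁ + 3P₂ = 162.
Market 2: 12P₂ + 3P₁ = 228.
Eliminating P₂: 12×(1) − 3×(2) gives 123P₁ = 1260, so P₁ = 420/41.
Back-substitute into (2): P₂ = (228 − 3×420/41) / 12 = 674/41.

P₁ = 420/41, P₂ = 674/41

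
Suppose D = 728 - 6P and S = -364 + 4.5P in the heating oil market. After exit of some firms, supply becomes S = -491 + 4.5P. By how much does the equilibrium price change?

Original equilibrium: P* = 104, Q* = 104.
New equilibrium: 728 - 6P = -491 + 4.5P, so 1219 = 10.5P and P' = 2438/21; Q' = 728 − 6(2438/21) = 220/7.
Change in price: 2438/21 − 104 = 254/21.

ΔP = 254/21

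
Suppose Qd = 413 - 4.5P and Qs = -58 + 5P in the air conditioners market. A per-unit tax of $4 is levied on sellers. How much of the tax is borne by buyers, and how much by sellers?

Pre-tax equilibrium: P* = 942/19, Q* = 3608/19.
Tax on sellers shifts supply to Qs = -58 + 5(P − 4) = -78 + 5P.
413 - 4.5P = -78 + 5P gives buyer price Pb = 982/19; sellers receive Ps = 982/19 − 4 = 906/19.
New quantity: Q = 413 − 4.5(982/19) = 3428/19.
Buyer burden = 982/19 − 942/19 = 40/19; seller burden = 942/19 − 906/19 = 36/19.

Buyers bear 40/19, sellers bear 36/19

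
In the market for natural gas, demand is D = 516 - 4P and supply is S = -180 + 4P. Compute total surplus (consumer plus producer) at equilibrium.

Total surplus = 7056

Equilibrium: 516 - 4P = -180 + 4P gives P* = 87, Q* = 168.
Demand choke price: P = 129; supply starts at P = 45.
CS = ½(129 − 87)(168) = 3528; PS = ½(87 − 45)(168) = 3528.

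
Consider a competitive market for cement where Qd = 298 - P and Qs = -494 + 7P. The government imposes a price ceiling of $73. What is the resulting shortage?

Shortage = 208

Equilibrium price would be P* = 99, so the ceiling at 73 binds.
At P = 73: Qd = 298 − 1(73) = 225, Qs = -494 + 7(73) = 17.
Shortage = 225 − 17 = 208.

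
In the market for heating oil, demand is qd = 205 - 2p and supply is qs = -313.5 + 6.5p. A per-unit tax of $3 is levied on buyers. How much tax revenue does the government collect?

Tax revenue = 3999/17

Pre-tax equilibrium: p* = 61, q* = 83.
Tax on buyers shifts demand to qd = 205 − 2(p + 3) = 199 - 2p.
199 - 2p = -313.5 + 6.5p gives seller price ps = 1025/17; buyers pay pb = 1025/17 + 3 = 1076/17.
New quantity: q = 205 − 2(1076/17) = 1333/17.
Revenue = 3 × 1333/17 = 3999/17.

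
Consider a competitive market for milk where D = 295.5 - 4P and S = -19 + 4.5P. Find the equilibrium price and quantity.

P* = 37, Q* = 147.5

Set D = S: 295.5 - 4P = -19 + 4.5P.
314.5 = 8.5P, so P* = 37.
Q* = 295.5 − 4(37) = 147.5.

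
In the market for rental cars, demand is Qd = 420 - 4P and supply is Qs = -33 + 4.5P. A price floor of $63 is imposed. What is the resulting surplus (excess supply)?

Equilibrium price would be P* = 906/17, so the floor at 63 binds.
At P = 63: Qd = 168, Qs = 250.5.
Surplus = 250.5 − 168 = 82.5.

Surplus = 82.5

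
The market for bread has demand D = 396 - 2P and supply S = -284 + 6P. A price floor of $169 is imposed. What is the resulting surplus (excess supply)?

Equilibrium price would be P* = 85, so the floor at 169 binds.
At P = 169: D = 58, S = 730.
Surplus = 730 − 58 = 672.

Surplus = 672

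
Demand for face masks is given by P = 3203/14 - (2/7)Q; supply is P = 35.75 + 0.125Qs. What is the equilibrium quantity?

Q* = 470

Set the two price expressions equal: 3203/14 - (2/7)Q = 35.75 + 0.125Q.
5405/28 = (23/56)Q, so Q* = 470.
P* = 3203/14 − (2/7)(470) = 94.5.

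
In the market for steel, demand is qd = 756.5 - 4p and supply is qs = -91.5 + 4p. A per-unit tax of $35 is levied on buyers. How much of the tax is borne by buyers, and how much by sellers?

Buyers bear $17.5, sellers bear $17.5

Pre-tax equilibrium: p* = 106, q* = 332.5.
Tax on buyers shifts demand to qd = 756.5 − 4(p + 35) = 616.5 - 4p.
616.5 - 4p = -91.5 + 4p gives seller price ps = 88.5; buyers pay pb = 88.5 + 35 = 123.5.
New quantity: q = 756.5 − 4(123.5) = 262.5.
Buyer burden = 123.5 − 106 = 17.5; seller burden = 106 − 88.5 = 17.5.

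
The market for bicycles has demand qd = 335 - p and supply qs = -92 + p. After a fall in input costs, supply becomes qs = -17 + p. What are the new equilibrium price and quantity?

Original equilibrium: p* = 213.5, q* = 121.5.
New equilibrium: 335 - p = -17 + p, so 352 = 2p and p' = 176; q' = 335 − 1(176) = 159.

p' = 176, q' = 159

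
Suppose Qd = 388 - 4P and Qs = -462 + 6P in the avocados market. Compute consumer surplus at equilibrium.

Consumer surplus = 288

Equilibrium: 388 - 4P = -462 + 6P gives P* = 85, Q* = 48.
Demand choke price (Qd = 0): P = 97.
CS = ½(97 − 85)(48) = 288.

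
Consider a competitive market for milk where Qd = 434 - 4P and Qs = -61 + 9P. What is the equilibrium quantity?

Set Qd = Qs: 434 - 4P = -61 + 9P.
495 = 13P, so P* = 495/13.
Q* = 434 − 4(495/13) = 3662/13.

Q* = 3662/13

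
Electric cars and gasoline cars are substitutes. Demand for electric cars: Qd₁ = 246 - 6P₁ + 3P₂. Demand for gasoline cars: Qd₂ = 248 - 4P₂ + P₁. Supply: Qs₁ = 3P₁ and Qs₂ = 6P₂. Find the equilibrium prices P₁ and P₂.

P₁ = 1068/29, P₂ = 826/29

Market 1: 246 - 6P₁ + 3P₂ = 3P₁ → 9P₁ - 3P₂ = 246.
Market 2: 10P₂ - P₁ = 248.
Eliminating P₂: 10×(1) + 3×(2) gives 87P₁ = 3204, so P₁ = 1068/29.
Back-substitute into (2): P₂ = (248 + 1×1068/29) / 10 = 826/29.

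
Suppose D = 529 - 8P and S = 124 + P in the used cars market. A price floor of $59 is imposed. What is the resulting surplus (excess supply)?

Equilibrium price would be P* = 45, so the floor at 59 binds.
At P = 59: D = 57, S = 183.
Surplus = 183 − 57 = 126.

Surplus = 126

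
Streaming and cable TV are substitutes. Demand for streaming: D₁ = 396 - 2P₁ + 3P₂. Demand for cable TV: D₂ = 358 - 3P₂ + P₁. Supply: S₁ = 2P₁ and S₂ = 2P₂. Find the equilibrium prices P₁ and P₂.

P₁ = 3054/17, P₂ = 1828/17

Market 1: 396 - 2P₁ + 3P₂ = 2P₁ → 4P₁ - 3P₂ = 396.
Market 2: 5P₂ - P₁ = 358.
Eliminating P₂: 5×(1) + 3×(2) gives 17P₁ = 3054, so P₁ = 3054/17.
Back-substitute into (2): P₂ = (358 + 1×3054/17) / 5 = 1828/17.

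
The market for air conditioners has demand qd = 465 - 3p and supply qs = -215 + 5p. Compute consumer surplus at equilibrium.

Equilibrium: 465 - 3p = -215 + 5p gives p* = 85, q* = 210.
Demand choke price (qd = 0): p = 155.
CS = ½(155 − 85)(210) = 7350.

Consumer surplus = 7350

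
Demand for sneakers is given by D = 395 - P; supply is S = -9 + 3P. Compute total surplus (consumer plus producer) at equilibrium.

Total surplus = 57624

Equilibrium: 395 - P = -9 + 3P gives P* = 101, Q* = 294.
Demand choke price: P = 395; supply starts at P = 3.
CS = ½(395 − 101)(294) = 43218; PS = ½(101 − 3)(294) = 14406.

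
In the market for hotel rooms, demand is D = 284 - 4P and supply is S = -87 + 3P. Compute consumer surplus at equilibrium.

Equilibrium: 284 - 4P = -87 + 3P gives P* = 53, Q* = 72.
Demand choke price (D = 0): P = 71.
CS = ½(71 − 53)(72) = 648.

Consumer surplus = 648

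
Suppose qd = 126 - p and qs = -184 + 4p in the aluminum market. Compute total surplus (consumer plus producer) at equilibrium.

Equilibrium: 126 - p = -184 + 4p gives p* = 62, q* = 64.
Demand choke price: p = 126; supply starts at p = 46.
CS = ½(126 − 62)(64) = 2048; PS = ½(62 − 46)(64) = 512.

Total surplus = 2560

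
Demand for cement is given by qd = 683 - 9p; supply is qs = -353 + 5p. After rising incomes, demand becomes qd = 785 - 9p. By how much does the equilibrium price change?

Δp = 51/7

Original equilibrium: p* = 74, q* = 17.
New equilibrium: 785 - 9p = -353 + 5p, so 1138 = 14p and p' = 569/7; q' = 785 − 9(569/7) = 374/7.
Change in price: 569/7 − 74 = 51/7.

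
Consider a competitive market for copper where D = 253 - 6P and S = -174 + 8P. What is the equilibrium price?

P* = 30.5

Set D = S: 253 - 6P = -174 + 8P.
427 = 14P, so P* = 30.5.
Q* = 253 − 6(30.5) = 70.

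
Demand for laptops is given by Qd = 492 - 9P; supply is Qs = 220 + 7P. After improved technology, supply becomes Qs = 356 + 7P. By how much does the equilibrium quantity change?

Original equilibrium: P* = 17, Q* = 339.
New equilibrium: 492 - 9P = 356 + 7P, so 136 = 16P and P' = 8.5; Q' = 492 − 9(8.5) = 415.5.
Change in quantity: 415.5 − 339 = 76.5.

ΔQ = 76.5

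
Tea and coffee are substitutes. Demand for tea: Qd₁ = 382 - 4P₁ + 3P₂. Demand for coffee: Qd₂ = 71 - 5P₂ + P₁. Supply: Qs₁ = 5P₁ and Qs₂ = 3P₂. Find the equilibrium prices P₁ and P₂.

Market 1: 382 - 4P₁ + 3P₂ = 5P₁ → 9P₁ - 3P₂ = 382.
Market 2: 8P₂ - P₁ = 71.
Eliminating P₂: 8×(1) + 3×(2) gives 69P₁ = 3269, so P₁ = 3269/69.
Back-substitute into (2): P₂ = (71 + 1×3269/69) / 8 = 1021/69.

P₁ = 3269/69, P₂ = 1021/69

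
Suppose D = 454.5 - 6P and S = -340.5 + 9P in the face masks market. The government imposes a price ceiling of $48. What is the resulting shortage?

Equilibrium price would be P* = 53, so the ceiling at 48 binds.
At P = 48: D = 454.5 − 6(48) = 166.5, S = -340.5 + 9(48) = 91.5.
Shortage = 166.5 − 91.5 = 75.

Shortage = 75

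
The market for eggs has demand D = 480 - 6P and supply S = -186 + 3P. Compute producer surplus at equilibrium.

Equilibrium: 480 - 6P = -186 + 3P gives P* = 74, Q* = 36.
Supply starts at P = 62 (where S = 0).
PS = ½(74 − 62)(36) = 216.

Producer surplus = 216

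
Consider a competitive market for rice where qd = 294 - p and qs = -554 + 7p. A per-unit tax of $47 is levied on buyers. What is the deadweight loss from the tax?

Pre-tax equilibrium: p* = 106, q* = 188.
Tax on buyers shifts demand to qd = 294 − 1(p + 47) = 247 - p.
247 - p = -554 + 7p gives seller price ps = 100.125; buyers pay pb = 100.125 + 47 = 147.125.
New quantity: q = 294 − 1(147.125) = 146.875.
DWL = ½ × 47 × (188 − 146.875) = 966.4375.

Deadweight loss = 966.4375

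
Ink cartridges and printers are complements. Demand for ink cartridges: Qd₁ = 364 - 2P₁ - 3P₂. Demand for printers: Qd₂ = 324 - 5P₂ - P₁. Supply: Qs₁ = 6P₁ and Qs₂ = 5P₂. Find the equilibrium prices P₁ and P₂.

P₁ = 2668/77, P₂ = 2228/77

Market 1: 364 - 2P₁ - 3P₂ = 6P₁ → 8P₁ + 3P₂ = 364.
Market 2: 10P₂ + P₁ = 324.
Eliminating P₂: 10×(1) − 3×(2) gives 77P₁ = 2668, so P₁ = 2668/77.
Back-substitute into (2): P₂ = (324 − 1×2668/77) / 10 = 2228/77.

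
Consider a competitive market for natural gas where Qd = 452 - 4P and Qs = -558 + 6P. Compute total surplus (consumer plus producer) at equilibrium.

Equilibrium: 452 - 4P = -558 + 6P gives P* = 101, Q* = 48.
Demand choke price: P = 113; supply starts at P = 93.
CS = ½(113 − 101)(48) = 288; PS = ½(101 − 93)(48) = 192.

Total surplus = 480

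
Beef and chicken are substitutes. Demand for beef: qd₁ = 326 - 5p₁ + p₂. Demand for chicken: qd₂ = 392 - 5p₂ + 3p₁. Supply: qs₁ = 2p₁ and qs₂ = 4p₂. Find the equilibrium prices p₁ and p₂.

Market 1: 326 - 5p₁ + p₂ = 2p₁ → 7p₁ - p₂ = 326.
Market 2: 9p₂ - 3p₁ = 392.
Eliminating p₂: 9×(1) + 1×(2) gives 60p₁ = 3326, so p₁ = 1663/30.
Back-substitute into (2): p₂ = (392 + 3×1663/30) / 9 = 1861/30.

p₁ = 1663/30, p₂ = 1861/30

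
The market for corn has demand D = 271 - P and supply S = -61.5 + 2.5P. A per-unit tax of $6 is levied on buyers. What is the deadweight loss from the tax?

Pre-tax equilibrium: P* = 95, Q* = 176.
Tax on buyers shifts demand to D = 271 − 1(P + 6) = 265 - P.
265 - P = -61.5 + 2.5P gives seller price Ps = 653/7; buyers pay Pb = 653/7 + 6 = 695/7.
New quantity: Q = 271 − 1(695/7) = 1202/7.
DWL = ½ × 6 × (176 − 1202/7) = 90/7.

Deadweight loss = 90/7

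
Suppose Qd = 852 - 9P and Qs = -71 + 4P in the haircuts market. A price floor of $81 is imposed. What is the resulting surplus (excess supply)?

Surplus = 130

Equilibrium price would be P* = 71, so the floor at 81 binds.
At P = 81: Qd = 123, Qs = 253.
Surplus = 253 − 123 = 130.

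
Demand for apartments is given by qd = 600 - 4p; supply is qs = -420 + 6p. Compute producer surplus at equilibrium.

Producer surplus = 3072

Equilibrium: 600 - 4p = -420 + 6p gives p* = 102, q* = 192.
Supply starts at p = 70 (where qs = 0).
PS = ½(102 − 70)(192) = 3072.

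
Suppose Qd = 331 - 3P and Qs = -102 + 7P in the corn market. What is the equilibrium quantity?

Q* = 201.1

Set Qd = Qs: 331 - 3P = -102 + 7P.
433 = 10P, so P* = 43.3.
Q* = 331 − 3(43.3) = 201.1.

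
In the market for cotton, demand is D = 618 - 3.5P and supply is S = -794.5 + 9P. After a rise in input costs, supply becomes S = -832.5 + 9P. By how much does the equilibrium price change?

ΔP = 3.04

Original equilibrium: P* = 113, Q* = 222.5.
New equilibrium: 618 - 3.5P = -832.5 + 9P, so 1450.5 = 12.5P and P' = 116.04; Q' = 618 − 3.5(116.04) = 211.86.
Change in price: 116.04 − 113 = 3.04.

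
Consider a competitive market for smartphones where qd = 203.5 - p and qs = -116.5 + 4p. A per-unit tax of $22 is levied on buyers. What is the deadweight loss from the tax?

Deadweight loss = 193.6

Pre-tax equilibrium: p* = 64, q* = 139.5.
Tax on buyers shifts demand to qd = 203.5 − 1(p + 22) = 181.5 - p.
181.5 - p = -116.5 + 4p gives seller price ps = 59.6; buyers pay pb = 59.6 + 22 = 81.6.
New quantity: q = 203.5 − 1(81.6) = 121.9.
DWL = ½ × 22 × (139.5 − 121.9) = 193.6.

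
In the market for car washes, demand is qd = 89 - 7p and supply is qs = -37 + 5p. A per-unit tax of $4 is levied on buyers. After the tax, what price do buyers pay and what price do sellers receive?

Pre-tax equilibrium: p* = 10.5, q* = 15.5.
Tax on buyers shifts demand to qd = 89 − 7(p + 4) = 61 - 7p.
61 - 7p = -37 + 5p gives seller price ps = 49/6; buyers pay pb = 49/6 + 4 = 73/6.
New quantity: q = 89 − 7(73/6) = 23/6.

Buyers pay 73/6, sellers receive 49/6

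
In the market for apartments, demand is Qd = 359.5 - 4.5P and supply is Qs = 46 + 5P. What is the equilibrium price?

Set Qd = Qs: 359.5 - 4.5P = 46 + 5P.
313.5 = 9.5P, so P* = 33.
Q* = 359.5 − 4.5(33) = 211.

P* = 33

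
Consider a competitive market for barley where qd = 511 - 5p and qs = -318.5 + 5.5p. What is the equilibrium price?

p* = 79

Set qd = qs: 511 - 5p = -318.5 + 5.5p.
829.5 = 10.5p, so p* = 79.
q* = 511 − 5(79) = 116.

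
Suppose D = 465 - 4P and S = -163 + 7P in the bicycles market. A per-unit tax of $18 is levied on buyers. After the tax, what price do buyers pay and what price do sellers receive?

Pre-tax equilibrium: P* = 628/11, Q* = 2603/11.
Tax on buyers shifts demand to D = 465 − 4(P + 18) = 393 - 4P.
393 - 4P = -163 + 7P gives seller price Ps = 556/11; buyers pay Pb = 556/11 + 18 = 754/11.
New quantity: Q = 465 − 4(754/11) = 2099/11.

Buyers pay 754/11, sellers receive 556/11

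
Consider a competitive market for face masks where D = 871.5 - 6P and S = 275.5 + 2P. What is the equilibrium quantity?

Q* = 424.5

Set D = S: 871.5 - 6P = 275.5 + 2P.
596 = 8P, so P* = 74.5.
Q* = 871.5 − 6(74.5) = 424.5.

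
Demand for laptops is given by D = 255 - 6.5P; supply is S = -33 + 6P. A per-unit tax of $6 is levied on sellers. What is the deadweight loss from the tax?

Deadweight loss = 56.16

Pre-tax equilibrium: P* = 23.04, Q* = 105.24.
Tax on sellers shifts supply to S = -33 + 6(P − 6) = -69 + 6P.
255 - 6.5P = -69 + 6P gives buyer price Pb = 25.92; sellers receive Ps = 25.92 − 6 = 19.92.
New quantity: Q = 255 − 6.5(25.92) = 86.52.
DWL = ½ × 6 × (105.24 − 86.52) = 56.16.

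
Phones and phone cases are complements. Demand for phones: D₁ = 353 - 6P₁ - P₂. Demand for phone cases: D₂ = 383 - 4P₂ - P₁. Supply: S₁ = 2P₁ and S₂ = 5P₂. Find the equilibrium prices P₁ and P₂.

Market 1: 353 - 6P₁ - P₂ = 2P₁ → 8P₁ + P₂ = 353.
Market 2: 9P₂ + P₁ = 383.
Eliminating P₂: 9×(1) − 1×(2) gives 71P₁ = 2794, so P₁ = 2794/71.
Back-substitute into (2): P₂ = (383 − 1×2794/71) / 9 = 2711/71.

P₁ = 2794/71, P₂ = 2711/71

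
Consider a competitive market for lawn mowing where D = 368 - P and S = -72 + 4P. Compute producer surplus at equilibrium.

Equilibrium: 368 - P = -72 + 4P gives P* = 88, Q* = 280.
Supply starts at P = 18 (where S = 0).
PS = ½(88 − 18)(280) = 9800.

Producer surplus = 9800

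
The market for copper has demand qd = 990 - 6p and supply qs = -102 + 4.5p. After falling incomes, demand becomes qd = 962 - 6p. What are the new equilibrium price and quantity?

p' = 304/3, q' = 354

Original equilibrium: p* = 104, q* = 366.
New equilibrium: 962 - 6p = -102 + 4.5p, so 1064 = 10.5p and p' = 304/3; q' = 962 − 6(304/3) = 354.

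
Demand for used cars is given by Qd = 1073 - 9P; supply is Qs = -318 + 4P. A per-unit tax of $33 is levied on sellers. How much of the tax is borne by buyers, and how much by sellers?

Buyers bear 132/13, sellers bear 297/13

Pre-tax equilibrium: P* = 107, Q* = 110.
Tax on sellers shifts supply to Qs = -318 + 4(P − 33) = -450 + 4P.
1073 - 9P = -450 + 4P gives buyer price Pb = 1523/13; sellers receive Ps = 1523/13 − 33 = 1094/13.
New quantity: Q = 1073 − 9(1523/13) = 242/13.
Buyer burden = 1523/13 − 107 = 132/13; seller burden = 107 − 1094/13 = 297/13.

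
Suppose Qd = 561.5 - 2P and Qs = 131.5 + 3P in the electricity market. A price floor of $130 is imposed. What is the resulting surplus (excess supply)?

Equilibrium price would be P* = 86, so the floor at 130 binds.
At P = 130: Qd = 301.5, Qs = 521.5.
Surplus = 521.5 − 301.5 = 220.

Surplus = 220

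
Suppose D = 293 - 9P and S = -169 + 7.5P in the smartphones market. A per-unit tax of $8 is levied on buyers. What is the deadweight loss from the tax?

Pre-tax equilibrium: P* = 28, Q* = 41.
Tax on buyers shifts demand to D = 293 − 9(P + 8) = 221 - 9P.
221 - 9P = -169 + 7.5P gives seller price Ps = 260/11; buyers pay Pb = 260/11 + 8 = 348/11.
New quantity: Q = 293 − 9(348/11) = 91/11.
DWL = ½ × 8 × (41 − 91/11) = 1440/11.

Deadweight loss = 1440/11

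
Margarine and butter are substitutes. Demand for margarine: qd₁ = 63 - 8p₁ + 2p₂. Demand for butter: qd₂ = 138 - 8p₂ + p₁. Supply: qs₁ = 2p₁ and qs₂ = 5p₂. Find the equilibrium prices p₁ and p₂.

Market 1: 63 - 8p₁ + 2p₂ = 2p₁ → 10p₁ - 2p₂ = 63.
Market 2: 13p₂ - p₁ = 138.
Eliminating p₂: 13×(1) + 2×(2) gives 128p₁ = 1095, so p₁ = 8.5546875.
Back-substitute into (2): p₂ = (138 + 1×8.5546875) / 13 = 11.2734375.

p₁ = 8.5546875, p₂ = 11.2734375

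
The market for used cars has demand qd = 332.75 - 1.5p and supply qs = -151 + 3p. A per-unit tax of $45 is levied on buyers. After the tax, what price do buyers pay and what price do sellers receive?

Buyers pay $137.5, sellers receive $92.5

Pre-tax equilibrium: p* = 107.5, q* = 171.5.
Tax on buyers shifts demand to qd = 332.75 − 1.5(p + 45) = 265.25 - 1.5p.
265.25 - 1.5p = -151 + 3p gives seller price ps = 92.5; buyers pay pb = 92.5 + 45 = 137.5.
New quantity: q = 332.75 − 1.5(137.5) = 126.5.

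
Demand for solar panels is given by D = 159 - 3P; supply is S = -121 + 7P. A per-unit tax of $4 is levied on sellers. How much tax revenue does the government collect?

Tax revenue = 266.4

Pre-tax equilibrium: P* = 28, Q* = 75.
Tax on sellers shifts supply to S = -121 + 7(P − 4) = -149 + 7P.
159 - 3P = -149 + 7P gives buyer price Pb = 30.8; sellers receive Ps = 30.8 − 4 = 26.8.
New quantity: Q = 159 − 3(30.8) = 66.6.
Revenue = 4 × 66.6 = 266.4.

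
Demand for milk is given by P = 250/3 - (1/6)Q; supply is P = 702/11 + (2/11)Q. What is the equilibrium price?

Set the two price expressions equal: 250/3 - (1/6)Q = 702/11 + (2/11)Q.
644/33 = (23/66)Q, so Q* = 56.
P* = 250/3 − (1/6)(56) = 74.

P* = 74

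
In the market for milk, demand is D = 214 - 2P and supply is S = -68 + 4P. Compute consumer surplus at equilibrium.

Equilibrium: 214 - 2P = -68 + 4P gives P* = 47, Q* = 120.
Demand choke price (D = 0): P = 107.
CS = ½(107 − 47)(120) = 3600.

Consumer surplus = 3600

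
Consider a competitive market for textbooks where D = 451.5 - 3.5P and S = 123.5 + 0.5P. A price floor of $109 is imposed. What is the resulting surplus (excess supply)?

Equilibrium price would be P* = 82, so the floor at 109 binds.
At P = 109: D = 70, S = 178.
Surplus = 178 − 70 = 108.

Surplus = 108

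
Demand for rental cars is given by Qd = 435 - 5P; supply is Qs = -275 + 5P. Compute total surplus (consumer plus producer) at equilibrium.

Total surplus = 1280

Equilibrium: 435 - 5P = -275 + 5P gives P* = 71, Q* = 80.
Demand choke price: P = 87; supply starts at P = 55.
CS = ½(87 − 71)(80) = 640; PS = ½(71 − 55)(80) = 640.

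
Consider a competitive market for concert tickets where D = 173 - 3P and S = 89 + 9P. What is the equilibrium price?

Set D = S: 173 - 3P = 89 + 9P.
84 = 12P, so P* = 7.
Q* = 173 − 3(7) = 152.

P* = 7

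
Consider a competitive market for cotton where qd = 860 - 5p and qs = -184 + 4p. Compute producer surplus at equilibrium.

Producer surplus = 9800

Equilibrium: 860 - 5p = -184 + 4p gives p* = 116, q* = 280.
Supply starts at p = 46 (where qs = 0).
PS = ½(116 − 46)(280) = 9800.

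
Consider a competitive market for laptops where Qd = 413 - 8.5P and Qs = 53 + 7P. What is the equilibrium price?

P* = 720/31

Set Qd = Qs: 413 - 8.5P = 53 + 7P.
360 = 15.5P, so P* = 720/31.
Q* = 413 − 8.5(720/31) = 6683/31.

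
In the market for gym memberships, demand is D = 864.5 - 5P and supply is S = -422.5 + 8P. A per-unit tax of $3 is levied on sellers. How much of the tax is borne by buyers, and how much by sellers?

Pre-tax equilibrium: P* = 99, Q* = 369.5.
Tax on sellers shifts supply to S = -422.5 + 8(P − 3) = -446.5 + 8P.
864.5 - 5P = -446.5 + 8P gives buyer price Pb = 1311/13; sellers receive Ps = 1311/13 − 3 = 1272/13.
New quantity: Q = 864.5 − 5(1311/13) = 9367/26.
Buyer burden = 1311/13 − 99 = 24/13; seller burden = 99 − 1272/13 = 15/13.

Buyers bear 24/13, sellers bear 15/13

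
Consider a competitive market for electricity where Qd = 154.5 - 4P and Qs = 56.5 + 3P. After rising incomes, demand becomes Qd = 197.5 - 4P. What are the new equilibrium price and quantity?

P' = 141/7, Q' = 1637/14

Original equilibrium: P* = 14, Q* = 98.5.
New equilibrium: 197.5 - 4P = 56.5 + 3P, so 141 = 7P and P' = 141/7; Q' = 197.5 − 4(141/7) = 1637/14.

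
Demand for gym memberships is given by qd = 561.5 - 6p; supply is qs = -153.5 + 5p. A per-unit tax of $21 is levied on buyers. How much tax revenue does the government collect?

Tax revenue = 52773/22

Pre-tax equilibrium: p* = 65, q* = 171.5.
Tax on buyers shifts demand to qd = 561.5 − 6(p + 21) = 435.5 - 6p.
435.5 - 6p = -153.5 + 5p gives seller price ps = 589/11; buyers pay pb = 589/11 + 21 = 820/11.
New quantity: q = 561.5 − 6(820/11) = 2513/22.
Revenue = 21 × 2513/22 = 52773/22.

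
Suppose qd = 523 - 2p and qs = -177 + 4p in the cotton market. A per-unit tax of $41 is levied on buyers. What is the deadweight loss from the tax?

Deadweight loss = 3362/3

Pre-tax equilibrium: p* = 350/3, q* = 869/3.
Tax on buyers shifts demand to qd = 523 − 2(p + 41) = 441 - 2p.
441 - 2p = -177 + 4p gives seller price ps = 103; buyers pay pb = 103 + 41 = 144.
New quantity: q = 523 − 2(144) = 235.
DWL = ½ × 41 × (869/3 − 235) = 3362/3.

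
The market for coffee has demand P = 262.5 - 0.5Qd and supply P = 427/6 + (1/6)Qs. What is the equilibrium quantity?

Q* = 287

Set the two price expressions equal: 262.5 - 0.5Q = 427/6 + (1/6)Q.
574/3 = (2/3)Q, so Q* = 287.
P* = 262.5 − (0.5)(287) = 119.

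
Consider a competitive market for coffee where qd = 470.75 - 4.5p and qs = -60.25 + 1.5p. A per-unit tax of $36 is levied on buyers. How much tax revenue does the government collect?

Tax revenue = 1152

Pre-tax equilibrium: p* = 88.5, q* = 72.5.
Tax on buyers shifts demand to qd = 470.75 − 4.5(p + 36) = 308.75 - 4.5p.
308.75 - 4.5p = -60.25 + 1.5p gives seller price ps = 61.5; buyers pay pb = 61.5 + 36 = 97.5.
New quantity: q = 470.75 − 4.5(97.5) = 32.
Revenue = 36 × 32 = 1152.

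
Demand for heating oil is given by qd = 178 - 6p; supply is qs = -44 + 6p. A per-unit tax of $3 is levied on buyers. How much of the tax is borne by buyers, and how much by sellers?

Buyers bear $1.5, sellers bear $1.5

Pre-tax equilibrium: p* = 18.5, q* = 67.
Tax on buyers shifts demand to qd = 178 − 6(p + 3) = 160 - 6p.
160 - 6p = -44 + 6p gives seller price ps = 17; buyers pay pb = 17 + 3 = 20.
New quantity: q = 178 − 6(20) = 58.
Buyer burden = 20 − 18.5 = 1.5; seller burden = 18.5 − 17 = 1.5.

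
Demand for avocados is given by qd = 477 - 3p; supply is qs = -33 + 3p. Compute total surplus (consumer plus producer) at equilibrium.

Equilibrium: 477 - 3p = -33 + 3p gives p* = 85, q* = 222.
Demand choke price: p = 159; supply starts at p = 11.
CS = ½(159 − 85)(222) = 8214; PS = ½(85 − 11)(222) = 8214.

Total surplus = 16428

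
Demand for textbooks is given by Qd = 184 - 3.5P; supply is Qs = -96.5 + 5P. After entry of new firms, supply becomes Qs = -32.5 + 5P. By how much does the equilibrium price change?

ΔP = -128/17

Original equilibrium: P* = 33, Q* = 68.5.
New equilibrium: 184 - 3.5P = -32.5 + 5P, so 216.5 = 8.5P and P' = 433/17; Q' = 184 − 3.5(433/17) = 3225/34.
Change in price: 433/17 − 33 = -128/17.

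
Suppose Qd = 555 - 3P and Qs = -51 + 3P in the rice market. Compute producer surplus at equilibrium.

Producer surplus = 10584

Equilibrium: 555 - 3P = -51 + 3P gives P* = 101, Q* = 252.
Supply starts at P = 17 (where Qs = 0).
PS = ½(101 − 17)(252) = 10584.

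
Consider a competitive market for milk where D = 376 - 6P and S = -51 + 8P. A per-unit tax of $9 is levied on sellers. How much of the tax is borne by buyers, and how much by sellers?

Pre-tax equilibrium: P* = 30.5, Q* = 193.
Tax on sellers shifts supply to S = -51 + 8(P − 9) = -123 + 8P.
376 - 6P = -123 + 8P gives buyer price Pb = 499/14; sellers receive Ps = 499/14 − 9 = 373/14.
New quantity: Q = 376 − 6(499/14) = 1135/7.
Buyer burden = 499/14 − 30.5 = 36/7; seller burden = 30.5 − 373/14 = 27/7.

Buyers bear 36/7, sellers bear 27/7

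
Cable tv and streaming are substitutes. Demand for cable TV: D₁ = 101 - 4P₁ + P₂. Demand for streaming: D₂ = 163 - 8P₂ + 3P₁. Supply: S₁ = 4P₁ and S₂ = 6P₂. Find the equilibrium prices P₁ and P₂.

P₁ = 1577/109, P₂ = 1607/109

Market 1: 101 - 4P₁ + P₂ = 4P₁ → 8P₁ - P₂ = 101.
Market 2: 14P₂ - 3P₁ = 163.
Eliminating P₂: 14×(1) + 1×(2) gives 109P₁ = 1577, so P₁ = 1577/109.
Back-substitute into (2): P₂ = (163 + 3×1577/109) / 14 = 1607/109.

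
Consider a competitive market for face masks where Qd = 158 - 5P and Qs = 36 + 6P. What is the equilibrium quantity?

Q* = 1128/11

Set Qd = Qs: 158 - 5P = 36 + 6P.
122 = 11P, so P* = 122/11.
Q* = 158 − 5(122/11) = 1128/11.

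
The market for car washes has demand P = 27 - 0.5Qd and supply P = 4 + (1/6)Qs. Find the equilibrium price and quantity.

P* = 9.75, Q* = 34.5

Set the two price expressions equal: 27 - 0.5Q = 4 + (1/6)Q.
23 = (2/3)Q, so Q* = 34.5.
P* = 27 − (0.5)(34.5) = 9.75.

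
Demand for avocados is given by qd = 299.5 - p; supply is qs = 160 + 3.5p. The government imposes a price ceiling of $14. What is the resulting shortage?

Shortage = 76.5

Equilibrium price would be p* = 31, so the ceiling at 14 binds.
At p = 14: qd = 299.5 − 1(14) = 285.5, qs = 160 + 3.5(14) = 209.
Shortage = 285.5 − 209 = 76.5.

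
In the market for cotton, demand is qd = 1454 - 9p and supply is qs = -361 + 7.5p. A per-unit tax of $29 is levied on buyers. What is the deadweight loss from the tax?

Pre-tax equilibrium: p* = 110, q* = 464.
Tax on buyers shifts demand to qd = 1454 − 9(p + 29) = 1193 - 9p.
1193 - 9p = -361 + 7.5p gives seller price ps = 1036/11; buyers pay pb = 1036/11 + 29 = 1355/11.
New quantity: q = 1454 − 9(1355/11) = 3799/11.
DWL = ½ × 29 × (464 − 3799/11) = 37845/22.

Deadweight loss = 37845/22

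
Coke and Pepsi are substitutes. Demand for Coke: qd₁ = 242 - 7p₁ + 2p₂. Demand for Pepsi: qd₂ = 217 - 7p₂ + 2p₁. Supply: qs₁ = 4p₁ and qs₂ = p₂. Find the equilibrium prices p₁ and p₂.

p₁ = 395/14, p₂ = 957/28

Market 1: 242 - 7p₁ + 2p₂ = 4p₁ → 11p₁ - 2p₂ = 242.
Market 2: 8p₂ - 2p₁ = 217.
Eliminating p₂: 8×(1) + 2×(2) gives 84p₁ = 2370, so p₁ = 395/14.
Back-substitute into (2): p₂ = (217 + 2×395/14) / 8 = 957/28.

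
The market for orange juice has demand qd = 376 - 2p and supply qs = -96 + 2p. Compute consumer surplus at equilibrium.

Consumer surplus = 4900

Equilibrium: 376 - 2p = -96 + 2p gives p* = 118, q* = 140.
Demand choke price (qd = 0): p = 188.
CS = ½(188 − 118)(140) = 4900.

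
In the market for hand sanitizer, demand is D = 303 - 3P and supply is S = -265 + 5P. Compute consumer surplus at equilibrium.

Consumer surplus = 1350

Equilibrium: 303 - 3P = -265 + 5P gives P* = 71, Q* = 90.
Demand choke price (D = 0): P = 101.
CS = ½(101 − 71)(90) = 1350.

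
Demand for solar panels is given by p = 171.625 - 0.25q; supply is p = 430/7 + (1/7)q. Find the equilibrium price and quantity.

Set the two price expressions equal: 171.625 - 0.25q = 430/7 + (1/7)q.
6171/56 = (11/28)q, so q* = 280.5.
p* = 171.625 − (0.25)(280.5) = 101.5.

p* = 101.5, q* = 280.5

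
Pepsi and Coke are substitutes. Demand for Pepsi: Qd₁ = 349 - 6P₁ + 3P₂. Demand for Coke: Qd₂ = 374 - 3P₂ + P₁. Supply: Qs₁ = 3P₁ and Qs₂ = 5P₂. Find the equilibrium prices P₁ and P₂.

Market 1: 349 - 6P₁ + 3P₂ = 3P₁ → 9P₁ - 3P₂ = 349.
Market 2: 8P₂ - P₁ = 374.
Eliminating P₂: 8×(1) + 3×(2) gives 69P₁ = 3914, so P₁ = 3914/69.
Back-substitute into (2): P₂ = (374 + 1×3914/69) / 8 = 3715/69.

P₁ = 3914/69, P₂ = 3715/69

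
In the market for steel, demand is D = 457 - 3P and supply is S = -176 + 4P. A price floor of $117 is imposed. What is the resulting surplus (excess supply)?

Surplus = 186

Equilibrium price would be P* = 633/7, so the floor at 117 binds.
At P = 117: D = 106, S = 292.
Surplus = 292 − 106 = 186.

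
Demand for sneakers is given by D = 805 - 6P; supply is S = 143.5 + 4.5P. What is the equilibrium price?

Set D = S: 805 - 6P = 143.5 + 4.5P.
661.5 = 10.5P, so P* = 63.
Q* = 805 − 6(63) = 427.

P* = 63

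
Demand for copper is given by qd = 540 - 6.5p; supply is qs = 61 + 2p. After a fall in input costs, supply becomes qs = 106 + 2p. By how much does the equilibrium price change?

Δp = -90/17

Original equilibrium: p* = 958/17, q* = 2953/17.
New equilibrium: 540 - 6.5p = 106 + 2p, so 434 = 8.5p and p' = 868/17; q' = 540 − 6.5(868/17) = 3538/17.
Change in price: 868/17 − 958/17 = -90/17.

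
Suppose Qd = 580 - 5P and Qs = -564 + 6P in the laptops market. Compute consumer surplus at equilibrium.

Equilibrium: 580 - 5P = -564 + 6P gives P* = 104, Q* = 60.
Demand choke price (Qd = 0): P = 116.
CS = ½(116 − 104)(60) = 360.

Consumer surplus = 360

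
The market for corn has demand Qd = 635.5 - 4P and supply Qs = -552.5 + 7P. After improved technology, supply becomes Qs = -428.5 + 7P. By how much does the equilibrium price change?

ΔP = -124/11

Original equilibrium: P* = 108, Q* = 203.5.
New equilibrium: 635.5 - 4P = -428.5 + 7P, so 1064 = 11P and P' = 1064/11; Q' = 635.5 − 4(1064/11) = 5469/22.
Change in price: 1064/11 − 108 = -124/11.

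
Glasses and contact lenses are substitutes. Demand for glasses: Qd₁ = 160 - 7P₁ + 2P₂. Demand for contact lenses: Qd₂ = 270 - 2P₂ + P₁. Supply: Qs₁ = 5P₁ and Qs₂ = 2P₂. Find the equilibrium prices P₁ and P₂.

Market 1: 160 - 7P₁ + 2P₂ = 5P₁ → 12P₁ - 2P₂ = 160.
Market 2: 4P₂ - P₁ = 270.
Eliminating P₂: 4×(1) + 2×(2) gives 46P₁ = 1180, so P₁ = 590/23.
Back-substitute into (2): P₂ = (270 + 1×590/23) / 4 = 1700/23.

P₁ = 590/23, P₂ = 1700/23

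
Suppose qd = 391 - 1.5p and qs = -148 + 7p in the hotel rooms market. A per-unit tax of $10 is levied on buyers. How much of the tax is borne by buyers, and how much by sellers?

Buyers bear 140/17, sellers bear 30/17

Pre-tax equilibrium: p* = 1078/17, q* = 5030/17.
Tax on buyers shifts demand to qd = 391 − 1.5(p + 10) = 376 - 1.5p.
376 - 1.5p = -148 + 7p gives seller price ps = 1048/17; buyers pay pb = 1048/17 + 10 = 1218/17.
New quantity: q = 391 − 1.5(1218/17) = 4820/17.
Buyer burden = 1218/17 − 1078/17 = 140/17; seller burden = 1078/17 − 1048/17 = 30/17.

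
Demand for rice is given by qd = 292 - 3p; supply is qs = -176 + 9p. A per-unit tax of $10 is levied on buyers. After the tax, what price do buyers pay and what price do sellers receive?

Pre-tax equilibrium: p* = 39, q* = 175.
Tax on buyers shifts demand to qd = 292 − 3(p + 10) = 262 - 3p.
262 - 3p = -176 + 9p gives seller price ps = 36.5; buyers pay pb = 36.5 + 10 = 46.5.
New quantity: q = 292 − 3(46.5) = 152.5.

Buyers pay $46.5, sellers receive $36.5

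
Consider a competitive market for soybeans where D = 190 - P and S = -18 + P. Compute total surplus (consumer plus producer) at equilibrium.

Equilibrium: 190 - P = -18 + P gives P* = 104, Q* = 86.
Demand choke price: P = 190; supply starts at P = 18.
CS = ½(190 − 104)(86) = 3698; PS = ½(104 − 18)(86) = 3698.

Total surplus = 7396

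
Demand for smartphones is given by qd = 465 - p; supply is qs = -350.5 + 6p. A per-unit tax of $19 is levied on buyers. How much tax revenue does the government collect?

Tax revenue = 88369/14

Pre-tax equilibrium: p* = 116.5, q* = 348.5.
Tax on buyers shifts demand to qd = 465 − 1(p + 19) = 446 - p.
446 - p = -350.5 + 6p gives seller price ps = 1593/14; buyers pay pb = 1593/14 + 19 = 1859/14.
New quantity: q = 465 − 1(1859/14) = 4651/14.
Revenue = 19 × 4651/14 = 88369/14.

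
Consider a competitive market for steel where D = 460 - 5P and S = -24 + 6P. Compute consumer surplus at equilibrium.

Equilibrium: 460 - 5P = -24 + 6P gives P* = 44, Q* = 240.
Demand choke price (D = 0): P = 92.
CS = ½(92 − 44)(240) = 5760.

Consumer surplus = 5760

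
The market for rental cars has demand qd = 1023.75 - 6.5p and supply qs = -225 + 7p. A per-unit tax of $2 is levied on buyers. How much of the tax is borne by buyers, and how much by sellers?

Pre-tax equilibrium: p* = 92.5, q* = 422.5.
Tax on buyers shifts demand to qd = 1023.75 − 6.5(p + 2) = 1010.75 - 6.5p.
1010.75 - 6.5p = -225 + 7p gives seller price ps = 4943/54; buyers pay pb = 4943/54 + 2 = 5051/54.
New quantity: q = 1023.75 − 6.5(5051/54) = 22451/54.
Buyer burden = 5051/54 − 92.5 = 28/27; seller burden = 92.5 − 4943/54 = 26/27.

Buyers bear 28/27, sellers bear 26/27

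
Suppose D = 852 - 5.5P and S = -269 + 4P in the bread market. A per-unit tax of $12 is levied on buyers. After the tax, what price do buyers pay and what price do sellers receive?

Buyers pay 2338/19, sellers receive 2110/19

Pre-tax equilibrium: P* = 118, Q* = 203.
Tax on buyers shifts demand to D = 852 − 5.5(P + 12) = 786 - 5.5P.
786 - 5.5P = -269 + 4P gives seller price Ps = 2110/19; buyers pay Pb = 2110/19 + 12 = 2338/19.
New quantity: Q = 852 − 5.5(2338/19) = 3329/19.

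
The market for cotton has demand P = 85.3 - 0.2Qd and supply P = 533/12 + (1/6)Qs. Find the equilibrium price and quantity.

P* = 63, Q* = 111.5

Set the two price expressions equal: 85.3 - 0.2Q = 533/12 + (1/6)Q.
2453/60 = (11/30)Q, so Q* = 111.5.
P* = 85.3 − (0.2)(111.5) = 63.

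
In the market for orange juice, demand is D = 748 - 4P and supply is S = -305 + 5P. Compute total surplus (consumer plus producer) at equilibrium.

Total surplus = 17640

Equilibrium: 748 - 4P = -305 + 5P gives P* = 117, Q* = 280.
Demand choke price: P = 187; supply starts at P = 61.
CS = ½(187 − 117)(280) = 9800; PS = ½(117 − 61)(280) = 7840.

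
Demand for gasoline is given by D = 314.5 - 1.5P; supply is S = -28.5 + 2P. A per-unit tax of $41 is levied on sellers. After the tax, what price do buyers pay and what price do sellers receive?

Pre-tax equilibrium: P* = 98, Q* = 167.5.
Tax on sellers shifts supply to S = -28.5 + 2(P − 41) = -110.5 + 2P.
314.5 - 1.5P = -110.5 + 2P gives buyer price Pb = 850/7; sellers receive Ps = 850/7 − 41 = 563/7.
New quantity: Q = 314.5 − 1.5(850/7) = 1853/14.

Buyers pay 850/7, sellers receive 563/7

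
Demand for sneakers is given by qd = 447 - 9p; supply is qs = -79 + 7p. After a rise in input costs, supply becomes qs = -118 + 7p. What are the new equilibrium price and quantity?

p' = 35.3125, q' = 129.1875

Original equilibrium: p* = 32.875, q* = 151.125.
New equilibrium: 447 - 9p = -118 + 7p, so 565 = 16p and p' = 35.3125; q' = 447 − 9(35.3125) = 129.1875.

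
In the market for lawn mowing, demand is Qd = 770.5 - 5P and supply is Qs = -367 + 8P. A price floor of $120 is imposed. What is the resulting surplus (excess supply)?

Surplus = 422.5

Equilibrium price would be P* = 87.5, so the floor at 120 binds.
At P = 120: Qd = 170.5, Qs = 593.
Surplus = 593 − 170.5 = 422.5.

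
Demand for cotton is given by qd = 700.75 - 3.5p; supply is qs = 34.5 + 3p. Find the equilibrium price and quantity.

Set qd = qs: 700.75 - 3.5p = 34.5 + 3p.
666.25 = 6.5p, so p* = 102.5.
q* = 700.75 − 3.5(102.5) = 342.

p* = 102.5, q* = 342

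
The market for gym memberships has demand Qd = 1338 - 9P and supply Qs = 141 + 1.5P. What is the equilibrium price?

Set Qd = Qs: 1338 - 9P = 141 + 1.5P.
1197 = 10.5P, so P* = 114.
Q* = 1338 − 9(114) = 312.

P* = 114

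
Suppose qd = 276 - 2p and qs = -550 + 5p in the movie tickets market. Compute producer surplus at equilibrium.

Producer surplus = 160

Equilibrium: 276 - 2p = -550 + 5p gives p* = 118, q* = 40.
Supply starts at p = 110 (where qs = 0).
PS = ½(118 − 110)(40) = 160.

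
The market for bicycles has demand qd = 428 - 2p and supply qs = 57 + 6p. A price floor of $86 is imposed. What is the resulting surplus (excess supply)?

Surplus = 317

Equilibrium price would be p* = 46.375, so the floor at 86 binds.
At p = 86: qd = 256, qs = 573.
Surplus = 573 − 256 = 317.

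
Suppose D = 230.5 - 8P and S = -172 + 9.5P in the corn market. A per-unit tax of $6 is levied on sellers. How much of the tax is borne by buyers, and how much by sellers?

Pre-tax equilibrium: P* = 23, Q* = 46.5.
Tax on sellers shifts supply to S = -172 + 9.5(P − 6) = -229 + 9.5P.
230.5 - 8P = -229 + 9.5P gives buyer price Pb = 919/35; sellers receive Ps = 919/35 − 6 = 709/35.
New quantity: Q = 230.5 − 8(919/35) = 1431/70.
Buyer burden = 919/35 − 23 = 114/35; seller burden = 23 − 709/35 = 96/35.

Buyers bear 114/35, sellers bear 96/35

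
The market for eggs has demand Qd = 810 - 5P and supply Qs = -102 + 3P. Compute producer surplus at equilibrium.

Equilibrium: 810 - 5P = -102 + 3P gives P* = 114, Q* = 240.
Supply starts at P = 34 (where Qs = 0).
PS = ½(114 − 34)(240) = 9600.

Producer surplus = 9600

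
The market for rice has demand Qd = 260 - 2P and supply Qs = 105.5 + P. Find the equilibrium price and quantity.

Set Qd = Qs: 260 - 2P = 105.5 + P.
154.5 = 3P, so P* = 51.5.
Q* = 260 − 2(51.5) = 157.

P* = 51.5, Q* = 157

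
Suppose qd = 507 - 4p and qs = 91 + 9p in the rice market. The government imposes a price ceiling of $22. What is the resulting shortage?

Equilibrium price would be p* = 32, so the ceiling at 22 binds.
At p = 22: qd = 507 − 4(22) = 419, qs = 91 + 9(22) = 289.
Shortage = 419 − 289 = 130.

Shortage = 130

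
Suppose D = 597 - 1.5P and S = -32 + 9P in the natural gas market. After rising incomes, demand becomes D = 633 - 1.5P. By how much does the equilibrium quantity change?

ΔQ = 216/7

Original equilibrium: P* = 1258/21, Q* = 3550/7.
New equilibrium: 633 - 1.5P = -32 + 9P, so 665 = 10.5P and P' = 190/3; Q' = 633 − 1.5(190/3) = 538.
Change in quantity: 538 − 3550/7 = 216/7.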